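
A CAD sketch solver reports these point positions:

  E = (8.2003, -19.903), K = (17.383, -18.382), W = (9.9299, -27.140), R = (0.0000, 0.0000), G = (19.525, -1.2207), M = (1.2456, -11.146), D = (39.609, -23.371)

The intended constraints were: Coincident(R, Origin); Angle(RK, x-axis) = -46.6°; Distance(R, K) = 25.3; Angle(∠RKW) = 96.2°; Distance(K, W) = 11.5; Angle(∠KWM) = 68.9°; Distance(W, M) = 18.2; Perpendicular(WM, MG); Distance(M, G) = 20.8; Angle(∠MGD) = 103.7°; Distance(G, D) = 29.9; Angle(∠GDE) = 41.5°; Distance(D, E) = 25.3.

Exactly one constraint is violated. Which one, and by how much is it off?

Distance(D, E) = 25.3 — off by 6.30.

R = (0.00, 0.00) ✓; RK at -46.60° ✓; |RK| = 25.30 ✓; ∠RKW = 96.20° ✓; |KW| = 11.50 ✓; ∠KWM = 68.90° ✓; |WM| = 18.20 ✓; ∠(WM, MG) = 90.00° ✓; |MG| = 20.80 ✓; ∠MGD = 103.7° ✓; |GD| = 29.90 ✓; ∠GDE = 41.50° ✓; |DE| = 31.60 ✗.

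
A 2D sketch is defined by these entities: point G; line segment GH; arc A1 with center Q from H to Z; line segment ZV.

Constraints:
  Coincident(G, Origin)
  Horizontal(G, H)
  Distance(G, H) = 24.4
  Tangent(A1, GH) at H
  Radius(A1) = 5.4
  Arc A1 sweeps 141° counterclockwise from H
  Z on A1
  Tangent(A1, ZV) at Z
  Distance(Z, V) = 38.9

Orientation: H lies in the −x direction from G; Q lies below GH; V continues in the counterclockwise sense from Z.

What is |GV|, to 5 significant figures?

34.164

G is at the origin; G and H share the same y with |GH| = 24.4 and H on the −x side, so H = (-24.400, 0.0000). A1 meets GH tangentially, so QH is at right angles to GH, so Q = H + (0, -5.4) = (-24.400, -5.4000). On A1, H sits at bearing 90° from Q; a 141° counterclockwise sweep puts Z at bearing 231°, so Z = Q + 5.4·(cos 231°, sin 231°) = (-27.798, -9.5966). Since A1 is tangent to ZV there, QZ ⟂ ZV, so ZV runs along (−sin 231°, cos 231°); with |ZV| = 38.9, V = (2.4326, -34.077). Then |GV| = |V − G| = 34.164.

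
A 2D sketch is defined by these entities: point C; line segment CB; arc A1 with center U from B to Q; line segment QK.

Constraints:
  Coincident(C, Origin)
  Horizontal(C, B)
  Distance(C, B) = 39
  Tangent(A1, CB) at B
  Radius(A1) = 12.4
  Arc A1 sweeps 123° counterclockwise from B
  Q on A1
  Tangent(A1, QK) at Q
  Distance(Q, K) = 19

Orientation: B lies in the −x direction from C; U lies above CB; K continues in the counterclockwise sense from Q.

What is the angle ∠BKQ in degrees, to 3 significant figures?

33.1°

On A1, B sits at bearing -90° from U; a 123° counterclockwise sweep puts Q at bearing 33°, so Q = U + 12.4·(cos 33°, sin 33°) = (-28.6, 19.2). Since A1 is tangent to QK there, UQ ⟂ QK, so QK runs along (−sin 33°, cos 33°); with |QK| = 19.0, K = (-38.9, 35.1). Then cos ∠BKQ = KB·KQ / (|KB||KQ|), giving 33.1°.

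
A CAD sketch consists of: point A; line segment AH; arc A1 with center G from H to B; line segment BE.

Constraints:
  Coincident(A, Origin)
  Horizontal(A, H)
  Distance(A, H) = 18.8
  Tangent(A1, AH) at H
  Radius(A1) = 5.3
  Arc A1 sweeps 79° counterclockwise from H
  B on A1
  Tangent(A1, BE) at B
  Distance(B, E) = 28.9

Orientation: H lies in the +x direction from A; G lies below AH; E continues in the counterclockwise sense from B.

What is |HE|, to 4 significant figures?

34.37

A is at the origin; AH is horizontal with |AH| = 18.8 and H on the +x side, so H = (18.80, 0.000). Tangency of A1 to AH means the radius GH is perpendicular to AH, so G = H + (0, -5.3) = (18.80, -5.300). On A1, H sits at bearing 90° from G; a 79° counterclockwise sweep puts B at bearing 169°, so B = G + 5.3·(cos 169°, sin 169°) = (13.60, -4.289). Tangency of A1 to BE means the radius GB is perpendicular to BE, so BE runs along (−sin 169°, cos 169°); with |BE| = 28.9, E = (8.083, -32.66). Then |HE| = |E − H| = 34.37.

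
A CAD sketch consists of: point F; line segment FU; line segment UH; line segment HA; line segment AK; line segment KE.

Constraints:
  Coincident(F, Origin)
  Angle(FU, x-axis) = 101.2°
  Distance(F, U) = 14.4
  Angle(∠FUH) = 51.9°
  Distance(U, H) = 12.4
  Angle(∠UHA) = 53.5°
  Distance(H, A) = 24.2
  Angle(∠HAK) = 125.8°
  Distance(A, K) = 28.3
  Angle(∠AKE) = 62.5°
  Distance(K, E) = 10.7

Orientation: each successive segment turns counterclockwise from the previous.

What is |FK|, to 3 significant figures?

39.9

F is at the origin; FU runs at 101.2° with length 14.4, so U = (-2.80, 14.1). ∠FUH = 51.9° gives UH at -131° from the x-axis; with |UH| = 12.4, H = (-10.9, 4.72). ∠UHA = 53.5° gives HA at -4.20° from the x-axis; with |HA| = 24.2, A = (13.3, 2.95). ∠HAK = 125.8° gives AK at 50.0° from the x-axis; with |AK| = 28.3, K = (31.4, 24.6). Then |FK| = |K − F| = 39.9.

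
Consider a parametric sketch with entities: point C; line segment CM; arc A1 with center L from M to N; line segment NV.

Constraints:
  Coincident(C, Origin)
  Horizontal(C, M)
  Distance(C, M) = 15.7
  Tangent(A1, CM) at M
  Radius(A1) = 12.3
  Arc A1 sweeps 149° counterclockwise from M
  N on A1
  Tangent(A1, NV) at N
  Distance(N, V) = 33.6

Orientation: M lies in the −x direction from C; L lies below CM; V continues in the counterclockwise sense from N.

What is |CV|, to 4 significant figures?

40.71

C is at the origin; CM is horizontal with |CM| = 15.7 and M on the −x side, so M = (-15.70, 0.000). Since A1 is tangent to CM there, LM ⟂ CM, so L = M + (0, -12.3) = (-15.70, -12.30). On A1, M sits at bearing 90° from L; a 149° counterclockwise sweep puts N at bearing 239°, so N = L + 12.3·(cos 239°, sin 239°) = (-22.03, -22.84). The tangent condition forces LN to be normal to NV, so NV runs along (−sin 239°, cos 239°); with |NV| = 33.6, V = (6.766, -40.15). Then |CV| = |V − C| = 40.71.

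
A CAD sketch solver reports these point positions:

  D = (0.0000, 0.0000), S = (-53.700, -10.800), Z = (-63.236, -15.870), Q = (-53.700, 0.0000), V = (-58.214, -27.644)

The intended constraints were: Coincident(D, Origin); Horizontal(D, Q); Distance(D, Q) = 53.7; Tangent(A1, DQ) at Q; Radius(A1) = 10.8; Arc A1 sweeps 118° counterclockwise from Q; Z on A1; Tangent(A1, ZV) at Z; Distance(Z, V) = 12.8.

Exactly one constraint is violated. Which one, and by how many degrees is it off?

Tangent(A1, ZV) at Z — off by 4.90°.

D = (0.00, 0.00) ✓; D.y = 0.00, Q.y = 0.00 ✓; |DQ| = 53.70 ✓; ∠(SQ, QD) = 90.00° ✓; |SQ| = 10.80 ✓; bearing(S→Z) − bearing(S→Q) = 118.0° ✓; |SZ| = 10.80 ✓; ∠(SZ, ZV) = 94.90° ✗; |ZV| = 12.80 ✓.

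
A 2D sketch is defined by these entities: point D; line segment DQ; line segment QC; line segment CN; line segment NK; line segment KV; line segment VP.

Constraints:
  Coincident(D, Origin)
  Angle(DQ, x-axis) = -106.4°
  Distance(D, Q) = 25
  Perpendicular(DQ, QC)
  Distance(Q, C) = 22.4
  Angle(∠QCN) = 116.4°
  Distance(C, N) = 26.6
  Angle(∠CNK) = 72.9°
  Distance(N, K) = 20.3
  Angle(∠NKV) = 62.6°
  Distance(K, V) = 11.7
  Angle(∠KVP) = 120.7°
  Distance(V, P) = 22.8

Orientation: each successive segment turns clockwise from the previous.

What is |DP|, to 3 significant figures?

42.5

D is at the origin; DQ runs at -106.4° with length 25.0, so Q = (-7.06, -24.0). The perpendicularity gives QC at right angles to DQ, so QC runs at 164°; with |QC| = 22.4, C = (-28.5, -17.7). ∠QCN = 116.4° gives CN at 100° from the x-axis; with |CN| = 26.6, N = (-33.2, 8.54). ∠CNK = 72.9° gives NK at -7.10° from the x-axis; with |NK| = 20.3, K = (-13.0, 6.03). ∠NKV = 62.6° gives KV at -124° from the x-axis; with |KV| = 11.7, V = (-19.6, -3.61). ∠KVP = 120.7° gives VP at 176° from the x-axis; with |VP| = 22.8, P = (-42.4, -2.10). Then |DP| = |P − D| = 42.5.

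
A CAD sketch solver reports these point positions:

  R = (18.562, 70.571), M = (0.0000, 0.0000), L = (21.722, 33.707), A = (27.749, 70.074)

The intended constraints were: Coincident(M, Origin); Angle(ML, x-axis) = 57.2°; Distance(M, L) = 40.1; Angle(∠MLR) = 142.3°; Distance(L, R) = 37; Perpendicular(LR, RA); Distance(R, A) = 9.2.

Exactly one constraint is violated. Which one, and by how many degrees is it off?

Perpendicular(LR, RA) — off by 8.00°.

M = (0.00, 0.00) ✓; ML at 57.20° ✓; |ML| = 40.10 ✓; ∠MLR = 142.3° ✓; |LR| = 37.00 ✓; ∠(LR, RA) = 98.00° ✗; |RA| = 9.200 ✓.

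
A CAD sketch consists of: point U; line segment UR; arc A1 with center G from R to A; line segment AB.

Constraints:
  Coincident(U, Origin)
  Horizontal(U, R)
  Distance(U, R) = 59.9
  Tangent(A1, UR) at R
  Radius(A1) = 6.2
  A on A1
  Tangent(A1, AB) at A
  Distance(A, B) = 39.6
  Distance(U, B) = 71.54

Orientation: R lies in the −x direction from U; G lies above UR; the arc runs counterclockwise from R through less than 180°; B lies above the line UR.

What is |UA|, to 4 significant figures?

54.08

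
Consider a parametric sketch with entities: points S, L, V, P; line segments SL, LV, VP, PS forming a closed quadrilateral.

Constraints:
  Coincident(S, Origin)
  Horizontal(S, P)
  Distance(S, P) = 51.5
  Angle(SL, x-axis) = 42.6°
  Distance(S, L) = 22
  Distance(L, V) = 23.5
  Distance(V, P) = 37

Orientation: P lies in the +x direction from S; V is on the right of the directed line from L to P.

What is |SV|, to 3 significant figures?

17.7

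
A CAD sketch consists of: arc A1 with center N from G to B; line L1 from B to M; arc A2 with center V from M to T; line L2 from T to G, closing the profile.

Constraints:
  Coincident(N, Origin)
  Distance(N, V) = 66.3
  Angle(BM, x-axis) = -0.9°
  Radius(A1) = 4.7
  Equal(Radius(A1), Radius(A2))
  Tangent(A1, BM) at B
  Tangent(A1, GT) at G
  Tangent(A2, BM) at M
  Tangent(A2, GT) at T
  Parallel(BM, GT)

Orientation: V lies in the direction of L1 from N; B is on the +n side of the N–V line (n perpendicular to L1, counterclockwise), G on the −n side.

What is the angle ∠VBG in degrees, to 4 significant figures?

85.95°

N is at the origin and V lies 66.3 along u from N, so V = 66.3·u = (66.29, -1.041). Tangency of A1 to both parallel lines with radius 4.7 puts B and G at N ± 4.7·n: B = (0.07382, 4.699), G = (-0.07382, -4.699). Then cos ∠VBG = BV·BG / (|BV||BG|), giving 85.95°.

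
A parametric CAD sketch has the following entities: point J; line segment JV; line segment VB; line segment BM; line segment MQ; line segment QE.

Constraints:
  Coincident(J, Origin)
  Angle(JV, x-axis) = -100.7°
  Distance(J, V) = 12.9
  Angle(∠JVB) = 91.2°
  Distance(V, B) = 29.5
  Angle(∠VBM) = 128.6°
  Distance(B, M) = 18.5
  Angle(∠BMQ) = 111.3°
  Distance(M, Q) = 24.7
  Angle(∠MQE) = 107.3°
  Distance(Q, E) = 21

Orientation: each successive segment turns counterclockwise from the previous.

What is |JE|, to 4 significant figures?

20.13

J is at the origin; JV runs at -100.7° with length 12.9, so V = (-2.395, -12.68). ∠JVB = 91.2° gives VB at -11.90° from the x-axis; with |VB| = 29.5, B = (26.47, -18.76). ∠VBM = 128.6° gives BM at 39.50° from the x-axis; with |BM| = 18.5, M = (40.75, -6.991). ∠BMQ = 111.3° gives MQ at 108.2° from the x-axis; with |MQ| = 24.7, Q = (33.03, 16.47). ∠MQE = 107.3° gives QE at -179.1° from the x-axis; with |QE| = 21.0, E = (12.03, 16.14). Then |JE| = |E − J| = 20.13.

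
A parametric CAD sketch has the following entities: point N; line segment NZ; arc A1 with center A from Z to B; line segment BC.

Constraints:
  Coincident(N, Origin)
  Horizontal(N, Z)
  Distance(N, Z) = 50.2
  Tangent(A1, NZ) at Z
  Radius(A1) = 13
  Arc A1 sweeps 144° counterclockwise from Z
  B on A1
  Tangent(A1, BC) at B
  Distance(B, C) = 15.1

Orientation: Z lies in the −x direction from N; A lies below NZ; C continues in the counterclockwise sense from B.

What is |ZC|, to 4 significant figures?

32.71

On A1, Z sits at bearing 90° from A; a 144° counterclockwise sweep puts B at bearing 234°, so B = A + 13.0·(cos 234°, sin 234°) = (-57.84, -23.52). Since A1 is tangent to BC there, AB ⟂ BC, so BC runs along (−sin 234°, cos 234°); with |BC| = 15.1, C = (-45.63, -32.39). Then |ZC| = |C − Z| = 32.71.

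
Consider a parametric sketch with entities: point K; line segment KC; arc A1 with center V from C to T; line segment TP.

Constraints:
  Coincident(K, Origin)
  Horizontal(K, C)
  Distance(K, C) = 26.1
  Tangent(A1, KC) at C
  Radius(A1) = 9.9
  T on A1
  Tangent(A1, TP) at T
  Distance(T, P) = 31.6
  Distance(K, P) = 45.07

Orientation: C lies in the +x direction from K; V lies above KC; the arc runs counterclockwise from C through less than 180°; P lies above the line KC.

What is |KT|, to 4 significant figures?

37.64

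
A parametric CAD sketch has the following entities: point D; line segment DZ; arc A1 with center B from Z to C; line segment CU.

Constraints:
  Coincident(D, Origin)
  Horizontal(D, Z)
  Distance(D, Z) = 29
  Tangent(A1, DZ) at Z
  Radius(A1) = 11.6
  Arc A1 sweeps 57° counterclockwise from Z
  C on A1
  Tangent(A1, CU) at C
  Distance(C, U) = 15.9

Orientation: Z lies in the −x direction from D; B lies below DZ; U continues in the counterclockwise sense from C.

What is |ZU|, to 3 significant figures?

26.2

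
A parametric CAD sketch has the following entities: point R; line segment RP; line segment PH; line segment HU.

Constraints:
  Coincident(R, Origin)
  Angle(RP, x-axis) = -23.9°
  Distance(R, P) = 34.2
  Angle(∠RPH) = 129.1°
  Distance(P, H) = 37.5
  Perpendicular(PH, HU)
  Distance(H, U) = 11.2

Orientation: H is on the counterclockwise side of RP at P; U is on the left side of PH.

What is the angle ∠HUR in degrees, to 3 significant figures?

105°

∠RPH = 129.1°, so PH runs at -23.9° + (180° − 129.1°) = 27.0° from the x-axis; with |PH| = 37.5, H = P + 37.5·(cos 27.0°, sin 27.0°) = (64.7, 3.17). PH is perpendicular to HU; with |HU| = 11.2 on the left of PH, U = H + 11.2·(-0.454, 0.891) = (59.6, 13.1). Then cos ∠HUR = UH·UR / (|UH||UR|), giving 105°.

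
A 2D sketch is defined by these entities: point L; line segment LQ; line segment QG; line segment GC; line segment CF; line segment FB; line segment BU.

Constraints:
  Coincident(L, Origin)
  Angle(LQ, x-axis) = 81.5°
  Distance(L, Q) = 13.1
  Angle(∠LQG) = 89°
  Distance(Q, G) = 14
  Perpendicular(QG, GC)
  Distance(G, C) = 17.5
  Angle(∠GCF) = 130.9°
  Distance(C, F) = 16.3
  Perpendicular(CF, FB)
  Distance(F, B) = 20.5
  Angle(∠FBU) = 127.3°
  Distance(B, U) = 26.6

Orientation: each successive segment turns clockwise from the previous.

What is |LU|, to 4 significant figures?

27.25

The perpendicularity gives FB at right angles to CF, so FB runs at 121.4°; with |FB| = 20.5, B = (-11.74, 2.391). ∠FBU = 127.3° gives BU at 68.70° from the x-axis; with |BU| = 26.6, U = (-2.075, 27.17). Then |LU| = |U − L| = 27.25.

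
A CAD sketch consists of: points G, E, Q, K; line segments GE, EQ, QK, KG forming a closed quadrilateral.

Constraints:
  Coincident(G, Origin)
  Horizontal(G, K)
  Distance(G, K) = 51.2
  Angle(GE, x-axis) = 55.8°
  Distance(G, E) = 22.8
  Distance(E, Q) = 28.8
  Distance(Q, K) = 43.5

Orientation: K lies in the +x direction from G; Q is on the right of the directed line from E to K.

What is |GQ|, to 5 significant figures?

13.057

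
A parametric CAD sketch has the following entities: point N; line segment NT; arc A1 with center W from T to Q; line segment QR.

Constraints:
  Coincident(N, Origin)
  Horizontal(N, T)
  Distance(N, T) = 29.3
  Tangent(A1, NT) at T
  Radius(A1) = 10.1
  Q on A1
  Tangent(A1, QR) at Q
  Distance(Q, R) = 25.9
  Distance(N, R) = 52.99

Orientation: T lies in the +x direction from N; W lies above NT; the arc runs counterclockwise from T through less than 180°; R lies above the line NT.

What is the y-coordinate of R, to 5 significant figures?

36.295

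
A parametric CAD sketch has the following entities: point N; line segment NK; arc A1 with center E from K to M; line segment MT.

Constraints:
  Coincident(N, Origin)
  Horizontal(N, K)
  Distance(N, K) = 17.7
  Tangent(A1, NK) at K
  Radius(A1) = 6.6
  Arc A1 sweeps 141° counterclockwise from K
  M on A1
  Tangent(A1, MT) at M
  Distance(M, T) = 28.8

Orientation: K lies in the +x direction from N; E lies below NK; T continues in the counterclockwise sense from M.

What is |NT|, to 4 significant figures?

46.71

N is at the origin; NK is horizontal with |NK| = 17.7 and K on the +x side, so K = (17.70, 0.000). The tangent condition forces EK to be normal to NK, so E = K + (0, -6.6) = (17.70, -6.600). On A1, K sits at bearing 90° from E; a 141° counterclockwise sweep puts M at bearing 231°, so M = E + 6.6·(cos 231°, sin 231°) = (13.55, -11.73). The tangent condition forces EM to be normal to MT, so MT runs along (−sin 231°, cos 231°); with |MT| = 28.8, T = (35.93, -29.85). Then |NT| = |T − N| = 46.71.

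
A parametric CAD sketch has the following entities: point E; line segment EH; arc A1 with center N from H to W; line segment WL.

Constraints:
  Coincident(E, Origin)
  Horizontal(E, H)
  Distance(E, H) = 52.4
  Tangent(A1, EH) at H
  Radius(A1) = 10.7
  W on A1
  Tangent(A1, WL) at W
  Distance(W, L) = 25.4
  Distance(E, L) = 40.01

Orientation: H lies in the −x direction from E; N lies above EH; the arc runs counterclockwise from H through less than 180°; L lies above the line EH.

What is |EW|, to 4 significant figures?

43.61

E is at the origin; EH is horizontal with |EH| = 52.4 and H on the −x side, so H = (-52.40, 0.000). Since A1 is tangent to EH there, NH ⟂ EH, so N = H + (0, 10.7) = (-52.40, 10.70). Since NW ⟂ WL (tangency), |NL| = √(10.7² + 25.4²) = 27.56 regardless of where W sits on A1. So L lies on both circle(E, 40.01) and circle(N, 27.56); the above-EH intersection is L = (-29.89, 26.60). W is the foot of the tangent from L: W = (-43.32, 5.042).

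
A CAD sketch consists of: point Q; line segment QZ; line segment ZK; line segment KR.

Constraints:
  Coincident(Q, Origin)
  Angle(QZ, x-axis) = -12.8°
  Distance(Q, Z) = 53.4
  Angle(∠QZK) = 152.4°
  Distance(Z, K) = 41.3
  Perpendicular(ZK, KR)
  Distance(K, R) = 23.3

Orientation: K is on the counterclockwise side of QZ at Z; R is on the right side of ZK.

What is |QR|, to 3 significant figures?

101

Q is at the origin; QZ runs at -12.8° with length 53.4, so Z = 53.4·(cos -12.8°, sin -12.8°) = (52.1, -11.8). ∠QZK = 152.4°, so ZK runs at -12.8° + (180° − 152.4°) = 14.8° from the x-axis; with |ZK| = 41.3, K = Z + 41.3·(cos 14.8°, sin 14.8°) = (92.0, -1.28). ZK ⟂ KR; with |KR| = 23.3 on the right of ZK, R = K + 23.3·(0.255, -0.967) = (98.0, -23.8). Then |QR| = |R − Q| = 101.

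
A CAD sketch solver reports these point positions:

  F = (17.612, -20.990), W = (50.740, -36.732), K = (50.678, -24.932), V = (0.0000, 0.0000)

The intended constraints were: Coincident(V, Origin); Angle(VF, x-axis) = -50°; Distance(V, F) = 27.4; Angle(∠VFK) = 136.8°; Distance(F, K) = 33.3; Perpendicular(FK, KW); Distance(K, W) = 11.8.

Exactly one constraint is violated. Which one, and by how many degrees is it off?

Perpendicular(FK, KW) — off by 7.10°.

V = (0.00, 0.00) ✓; VF at -50.00° ✓; |VF| = 27.40 ✓; ∠VFK = 136.8° ✓; |FK| = 33.30 ✓; ∠(FK, KW) = 82.90° ✗; |KW| = 11.80 ✓.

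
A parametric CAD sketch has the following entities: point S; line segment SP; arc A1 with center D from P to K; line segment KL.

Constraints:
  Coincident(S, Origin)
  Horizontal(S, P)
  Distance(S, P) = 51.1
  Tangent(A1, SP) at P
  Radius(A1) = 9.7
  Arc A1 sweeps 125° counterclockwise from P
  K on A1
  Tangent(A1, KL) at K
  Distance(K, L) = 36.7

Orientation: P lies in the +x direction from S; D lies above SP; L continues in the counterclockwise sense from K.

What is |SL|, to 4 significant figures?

59.15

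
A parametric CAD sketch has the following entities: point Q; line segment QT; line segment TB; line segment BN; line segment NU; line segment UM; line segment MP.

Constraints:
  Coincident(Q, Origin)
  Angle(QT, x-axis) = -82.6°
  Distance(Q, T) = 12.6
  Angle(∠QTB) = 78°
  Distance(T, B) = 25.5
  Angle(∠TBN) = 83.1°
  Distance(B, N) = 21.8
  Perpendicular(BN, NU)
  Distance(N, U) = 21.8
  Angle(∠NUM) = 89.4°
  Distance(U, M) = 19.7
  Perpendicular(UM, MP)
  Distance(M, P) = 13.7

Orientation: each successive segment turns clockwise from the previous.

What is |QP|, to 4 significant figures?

18.45

Q is at the origin; QT runs at -82.6° with length 12.6, so T = (1.623, -12.50). ∠QTB = 78.0° gives TB at 175.4° from the x-axis; with |TB| = 25.5, B = (-23.80, -10.45). ∠TBN = 83.1° gives BN at 78.50° from the x-axis; with |BN| = 21.8, N = (-19.45, 10.91). BN is perpendicular to NU, so NU runs at -11.50°; with |NU| = 21.8, U = (1.914, 6.566). ∠NUM = 89.4° gives UM at -102.1° from the x-axis; with |UM| = 19.7, M = (-2.216, -12.70). The perpendicularity gives MP at right angles to UM, so MP runs at 167.9°; with |MP| = 13.7, P = (-15.61, -9.824). Then |QP| = |P − Q| = 18.45.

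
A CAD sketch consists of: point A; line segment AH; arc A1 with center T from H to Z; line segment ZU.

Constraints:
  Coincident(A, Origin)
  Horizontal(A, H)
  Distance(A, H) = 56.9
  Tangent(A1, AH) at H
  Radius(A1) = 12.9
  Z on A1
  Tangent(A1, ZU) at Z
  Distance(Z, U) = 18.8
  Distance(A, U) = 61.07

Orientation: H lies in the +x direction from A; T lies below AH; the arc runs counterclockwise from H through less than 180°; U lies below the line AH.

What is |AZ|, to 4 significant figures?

47.65

Checks: |TZ| = 12.90 ✓; ∠(TZ, ZU) = 90.00° ✓; |ZU| = 18.80 ✓; |AU| = 61.07 ✓.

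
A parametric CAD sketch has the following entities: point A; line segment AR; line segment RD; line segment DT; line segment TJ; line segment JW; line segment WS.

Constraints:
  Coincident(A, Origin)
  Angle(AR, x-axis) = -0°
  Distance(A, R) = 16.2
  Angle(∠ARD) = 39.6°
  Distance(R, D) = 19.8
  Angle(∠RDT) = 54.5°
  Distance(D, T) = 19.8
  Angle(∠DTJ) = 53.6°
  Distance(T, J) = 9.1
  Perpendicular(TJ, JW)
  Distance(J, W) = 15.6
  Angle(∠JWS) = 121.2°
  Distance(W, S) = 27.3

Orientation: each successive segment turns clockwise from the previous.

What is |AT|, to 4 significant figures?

7.144

∠ARD = 39.6° gives RD at -140.4° from the x-axis; with |RD| = 19.8, D = (0.9438, -12.62). ∠RDT = 54.5° gives DT at 94.10° from the x-axis; with |DT| = 19.8, T = (-0.4718, 7.128). Then |AT| = |T − A| = 7.144.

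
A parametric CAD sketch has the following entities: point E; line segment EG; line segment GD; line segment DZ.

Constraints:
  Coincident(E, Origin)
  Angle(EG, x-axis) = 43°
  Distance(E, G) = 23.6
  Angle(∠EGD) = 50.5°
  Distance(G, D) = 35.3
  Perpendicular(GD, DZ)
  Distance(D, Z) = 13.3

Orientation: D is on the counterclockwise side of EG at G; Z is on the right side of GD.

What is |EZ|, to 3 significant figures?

37.5

E is at the origin; EG runs at 43.0° with length 23.6, so G = 23.6·(cos 43.0°, sin 43.0°) = (17.3, 16.1). ∠EGD = 50.5°, so GD runs at 43.0° + (180° − 50.5°) = 172° from the x-axis; with |GD| = 35.3, D = G + 35.3·(cos 172°, sin 172°) = (-17.7, 20.7). GD is perpendicular to DZ; with |DZ| = 13.3 on the right of GD, Z = D + 13.3·(0.131, 0.991) = (-16.0, 33.9). Then |EZ| = |Z − E| = 37.5.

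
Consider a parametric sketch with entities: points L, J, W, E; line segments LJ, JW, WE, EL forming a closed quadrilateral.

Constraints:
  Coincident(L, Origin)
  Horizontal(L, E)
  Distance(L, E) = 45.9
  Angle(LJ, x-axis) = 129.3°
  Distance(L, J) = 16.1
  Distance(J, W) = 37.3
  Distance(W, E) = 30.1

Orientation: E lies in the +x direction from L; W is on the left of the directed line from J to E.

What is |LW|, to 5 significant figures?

34.119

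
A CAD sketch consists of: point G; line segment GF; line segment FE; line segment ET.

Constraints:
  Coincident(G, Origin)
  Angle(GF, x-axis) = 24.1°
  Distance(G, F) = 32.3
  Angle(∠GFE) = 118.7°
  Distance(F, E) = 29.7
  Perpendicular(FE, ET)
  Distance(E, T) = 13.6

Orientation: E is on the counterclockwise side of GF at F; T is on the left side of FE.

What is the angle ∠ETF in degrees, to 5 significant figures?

65.396°

G is at the origin; GF runs at 24.1° with length 32.3, so F = 32.3·(cos 24.1°, sin 24.1°) = (29.485, 13.189). ∠GFE = 118.7°, so FE runs at 24.1° + (180° − 118.7°) = 85.400° from the x-axis; with |FE| = 29.7, E = F + 29.7·(cos 85.400°, sin 85.400°) = (31.866, 42.793). The perpendicularity gives ET at right angles to FE; with |ET| = 13.6 on the left of FE, T = E + 13.6·(-0.99678, 0.080199) = (18.310, 43.884). Then cos ∠ETF = TE·TF / (|TE||TF|), giving 65.396°.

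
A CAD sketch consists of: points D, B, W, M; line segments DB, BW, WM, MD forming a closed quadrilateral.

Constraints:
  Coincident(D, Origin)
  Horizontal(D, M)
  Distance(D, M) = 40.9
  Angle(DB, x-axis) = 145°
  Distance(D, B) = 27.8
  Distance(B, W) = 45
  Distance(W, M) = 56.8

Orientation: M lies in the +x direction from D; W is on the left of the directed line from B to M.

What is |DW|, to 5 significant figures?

48.263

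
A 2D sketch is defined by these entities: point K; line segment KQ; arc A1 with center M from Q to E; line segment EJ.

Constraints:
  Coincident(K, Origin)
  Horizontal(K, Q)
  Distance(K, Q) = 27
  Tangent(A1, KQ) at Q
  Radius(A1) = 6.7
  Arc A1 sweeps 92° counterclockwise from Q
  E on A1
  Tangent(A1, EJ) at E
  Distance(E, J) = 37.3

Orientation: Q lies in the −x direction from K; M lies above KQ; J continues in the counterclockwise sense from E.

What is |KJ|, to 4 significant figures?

49.21

K is at the origin; K and Q share the same y with |KQ| = 27.0 and Q on the −x side, so Q = (-27.00, 0.000). A1 meets KQ tangentially, so MQ is at right angles to KQ, so M = Q + (0, 6.7) = (-27.00, 6.700). On A1, Q sits at bearing -90° from M; a 92° counterclockwise sweep puts E at bearing 2°, so E = M + 6.7·(cos 2°, sin 2°) = (-20.30, 6.934). The tangent condition forces ME to be normal to EJ, so EJ runs along (−sin 2°, cos 2°); with |EJ| = 37.3, J = (-21.61, 44.21). Then |KJ| = |J − K| = 49.21.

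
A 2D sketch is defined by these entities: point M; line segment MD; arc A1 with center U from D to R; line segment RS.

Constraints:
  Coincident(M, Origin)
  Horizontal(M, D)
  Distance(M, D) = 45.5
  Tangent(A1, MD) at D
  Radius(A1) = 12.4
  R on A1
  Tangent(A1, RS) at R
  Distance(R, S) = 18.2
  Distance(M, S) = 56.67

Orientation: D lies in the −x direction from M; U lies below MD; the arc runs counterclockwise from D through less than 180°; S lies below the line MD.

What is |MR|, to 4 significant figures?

58.95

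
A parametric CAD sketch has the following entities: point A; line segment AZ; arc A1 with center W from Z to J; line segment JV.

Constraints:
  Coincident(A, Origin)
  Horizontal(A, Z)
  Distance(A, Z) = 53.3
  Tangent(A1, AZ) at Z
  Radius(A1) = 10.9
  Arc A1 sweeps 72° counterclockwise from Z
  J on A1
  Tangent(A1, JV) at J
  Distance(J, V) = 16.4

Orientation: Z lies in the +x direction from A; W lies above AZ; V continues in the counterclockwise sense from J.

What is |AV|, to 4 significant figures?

72.52

On A1, Z sits at bearing -90° from W; a 72° counterclockwise sweep puts J at bearing -18°, so J = W + 10.9·(cos -18°, sin -18°) = (63.67, 7.532). The tangent condition forces WJ to be normal to JV, so JV runs along (−sin -18°, cos -18°); with |JV| = 16.4, V = (68.73, 23.13). Then |AV| = |V − A| = 72.52.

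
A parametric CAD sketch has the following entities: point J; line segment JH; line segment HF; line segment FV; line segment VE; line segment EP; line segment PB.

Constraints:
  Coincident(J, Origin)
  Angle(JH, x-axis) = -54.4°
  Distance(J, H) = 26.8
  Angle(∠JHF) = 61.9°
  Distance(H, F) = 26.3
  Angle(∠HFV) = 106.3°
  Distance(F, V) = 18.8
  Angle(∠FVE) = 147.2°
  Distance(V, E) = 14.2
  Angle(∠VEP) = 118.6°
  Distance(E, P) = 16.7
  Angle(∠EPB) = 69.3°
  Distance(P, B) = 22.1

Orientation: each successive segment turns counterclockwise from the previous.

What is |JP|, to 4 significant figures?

11.61

J is at the origin; JH runs at -54.4° with length 26.8, so H = (15.60, -21.79). ∠JHF = 61.9° gives HF at 63.70° from the x-axis; with |HF| = 26.3, F = (27.25, 1.786). ∠HFV = 106.3° gives FV at 137.4° from the x-axis; with |FV| = 18.8, V = (13.42, 14.51). ∠FVE = 147.2° gives VE at 170.2° from the x-axis; with |VE| = 14.2, E = (-0.5777, 16.93). ∠VEP = 118.6° gives EP at -128.4° from the x-axis; with |EP| = 16.7, P = (-10.95, 3.841). Then |JP| = |P − J| = 11.61.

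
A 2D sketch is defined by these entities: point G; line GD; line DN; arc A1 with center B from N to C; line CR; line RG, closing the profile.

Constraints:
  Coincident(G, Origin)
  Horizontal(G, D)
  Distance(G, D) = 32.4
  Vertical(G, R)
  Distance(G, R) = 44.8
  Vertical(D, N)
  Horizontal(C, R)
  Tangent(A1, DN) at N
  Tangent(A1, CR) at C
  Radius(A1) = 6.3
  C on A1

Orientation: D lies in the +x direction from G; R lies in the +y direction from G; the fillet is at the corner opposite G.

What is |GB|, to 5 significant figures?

46.513

G is at the origin; G and D share the same y with |GD| = 32.4 and D on the +x side, so D = (32.400, 0.0000). GR is vertical with |GR| = 44.8 and R on the +y side, so R = (0.0000, 44.800). The virtual corner opposite G is at (32.400, 44.800). Tangency of A1 to DN means the radius BN is perpendicular to DN and A1 meets CR tangentially, so BC is at right angles to CR, with radius 6.3, so the center B sits 6.3 in from both sides at B = (26.100, 38.500). Then |GB| = |B − G| = 46.513.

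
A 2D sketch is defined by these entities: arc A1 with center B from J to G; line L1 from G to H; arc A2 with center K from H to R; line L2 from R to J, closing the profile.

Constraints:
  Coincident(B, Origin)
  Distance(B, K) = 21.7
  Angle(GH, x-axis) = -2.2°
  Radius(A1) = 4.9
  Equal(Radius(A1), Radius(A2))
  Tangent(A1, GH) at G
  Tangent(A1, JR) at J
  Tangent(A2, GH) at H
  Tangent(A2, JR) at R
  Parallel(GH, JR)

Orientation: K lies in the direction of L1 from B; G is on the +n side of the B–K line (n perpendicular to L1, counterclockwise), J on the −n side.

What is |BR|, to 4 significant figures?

22.25

Tangency of A1 to both parallel lines with radius 4.9 puts G and J at B ± 4.9·n: G = (0.1881, 4.896), J = (-0.1881, -4.896). Equal radii place H and R the same way about K: H = K + 4.9·n = (21.87, 4.063), R = K − 4.9·n = (21.50, -5.729). Then |BR| = |R − B| = 22.25.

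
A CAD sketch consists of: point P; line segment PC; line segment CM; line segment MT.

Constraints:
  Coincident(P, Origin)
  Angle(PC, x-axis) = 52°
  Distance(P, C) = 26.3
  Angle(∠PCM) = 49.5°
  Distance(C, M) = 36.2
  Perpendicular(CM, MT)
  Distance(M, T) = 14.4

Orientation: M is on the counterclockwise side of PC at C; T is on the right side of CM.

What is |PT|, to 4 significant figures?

39.36

P is at the origin; PC runs at 52.0° with length 26.3, so C = 26.3·(cos 52.0°, sin 52.0°) = (16.19, 20.72). ∠PCM = 49.5°, so CM runs at 52.0° + (180° − 49.5°) = 182.5° from the x-axis; with |CM| = 36.2, M = C + 36.2·(cos 182.5°, sin 182.5°) = (-19.97, 19.15). The perpendicularity gives MT at right angles to CM; with |MT| = 14.4 on the right of CM, T = M + 14.4·(-0.04362, 0.9990) = (-20.60, 33.53). Then |PT| = |T − P| = 39.36.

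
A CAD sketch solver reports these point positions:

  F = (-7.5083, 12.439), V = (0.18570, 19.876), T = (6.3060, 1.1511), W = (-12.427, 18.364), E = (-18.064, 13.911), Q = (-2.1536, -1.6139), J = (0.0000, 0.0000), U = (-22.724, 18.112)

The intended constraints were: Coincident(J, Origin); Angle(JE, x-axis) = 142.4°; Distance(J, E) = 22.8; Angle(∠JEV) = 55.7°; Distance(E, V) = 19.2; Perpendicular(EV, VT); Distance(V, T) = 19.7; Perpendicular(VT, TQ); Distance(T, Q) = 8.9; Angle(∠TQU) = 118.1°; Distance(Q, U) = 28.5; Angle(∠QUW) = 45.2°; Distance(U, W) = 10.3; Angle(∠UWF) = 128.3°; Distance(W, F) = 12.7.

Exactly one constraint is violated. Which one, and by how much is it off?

Distance(W, F) = 12.7 — off by 5.00.

J = (0.00, 0.00) ✓; JE at 142.4° ✓; |JE| = 22.80 ✓; ∠JEV = 55.70° ✓; |EV| = 19.20 ✓; ∠(EV, VT) = 90.00° ✓; |VT| = 19.70 ✓; ∠(VT, TQ) = 90.00° ✓; |TQ| = 8.900 ✓; ∠TQU = 118.1° ✓; |QU| = 28.50 ✓; ∠QUW = 45.20° ✓; |UW| = 10.30 ✓; ∠UWF = 128.3° ✓; |WF| = 7.701 ✗.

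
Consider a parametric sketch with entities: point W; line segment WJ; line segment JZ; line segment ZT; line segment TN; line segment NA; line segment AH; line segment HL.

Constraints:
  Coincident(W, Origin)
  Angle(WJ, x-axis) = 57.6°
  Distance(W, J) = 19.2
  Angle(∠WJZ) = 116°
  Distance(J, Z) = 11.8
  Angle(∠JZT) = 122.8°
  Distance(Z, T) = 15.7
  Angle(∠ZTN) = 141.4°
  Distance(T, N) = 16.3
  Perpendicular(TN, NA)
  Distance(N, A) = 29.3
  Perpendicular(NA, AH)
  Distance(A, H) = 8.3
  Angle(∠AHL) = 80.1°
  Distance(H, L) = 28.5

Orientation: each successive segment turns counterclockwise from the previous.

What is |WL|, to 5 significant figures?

27.591

W is at the origin; WJ runs at 57.6° with length 19.2, so J = (10.288, 16.211). ∠WJZ = 116.0° gives JZ at 121.60° from the x-axis; with |JZ| = 11.8, Z = (4.1048, 26.261). ∠JZT = 122.8° gives ZT at 178.80° from the x-axis; with |ZT| = 15.7, T = (-11.592, 26.590). ∠ZTN = 141.4° gives TN at -142.60° from the x-axis; with |TN| = 16.3, N = (-24.541, 16.690). The perpendicularity gives NA at right angles to TN, so NA runs at -52.600°; with |NA| = 29.3, A = (-6.7446, -6.5863). The perpendicularity gives AH at right angles to NA, so AH runs at 37.400°; with |AH| = 8.3, H = (-0.15092, -1.5451). ∠AHL = 80.1° gives HL at 137.30° from the x-axis; with |HL| = 28.5, L = (-21.096, 17.782). Then |WL| = |L − W| = 27.591.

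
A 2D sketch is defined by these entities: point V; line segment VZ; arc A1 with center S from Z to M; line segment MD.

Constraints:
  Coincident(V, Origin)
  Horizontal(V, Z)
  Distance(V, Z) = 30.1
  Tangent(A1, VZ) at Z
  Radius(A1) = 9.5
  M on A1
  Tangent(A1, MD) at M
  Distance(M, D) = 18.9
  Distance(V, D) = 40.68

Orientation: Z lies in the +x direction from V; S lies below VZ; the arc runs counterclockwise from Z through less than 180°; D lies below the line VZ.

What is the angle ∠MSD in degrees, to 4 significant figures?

63.31°

V is at the origin; V and Z share the same y with |VZ| = 30.1 and Z on the +x side, so Z = (30.10, 0.000). The tangent condition forces SZ to be normal to VZ, so S = Z + (0, -9.5) = (30.10, -9.500). Since SM ⟂ MD (tangency), |SD| = √(9.5² + 18.9²) = 21.15 regardless of where M sits on A1. So D lies on both circle(V, 40.68) and circle(S, 21.15); the below-VZ intersection is D = (27.00, -30.43). M is the foot of the tangent from D: M = (21.08, -12.48).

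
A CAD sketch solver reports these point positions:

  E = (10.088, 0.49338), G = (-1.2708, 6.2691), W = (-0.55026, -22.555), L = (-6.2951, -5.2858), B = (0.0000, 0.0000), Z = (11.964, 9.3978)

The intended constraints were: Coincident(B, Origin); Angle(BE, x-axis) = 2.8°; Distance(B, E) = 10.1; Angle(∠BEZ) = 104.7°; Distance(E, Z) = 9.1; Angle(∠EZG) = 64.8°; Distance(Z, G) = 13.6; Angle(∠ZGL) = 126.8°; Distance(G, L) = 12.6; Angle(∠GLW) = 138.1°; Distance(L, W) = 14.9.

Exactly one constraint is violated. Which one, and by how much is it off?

Distance(L, W) = 14.9 — off by 3.30.

B = (0.00, 0.00) ✓; BE at 2.800° ✓; |BE| = 10.10 ✓; ∠BEZ = 104.7° ✓; |EZ| = 9.100 ✓; ∠EZG = 64.80° ✓; |ZG| = 13.60 ✓; ∠ZGL = 126.8° ✓; |GL| = 12.60 ✓; ∠GLW = 138.1° ✓; |LW| = 18.20 ✗.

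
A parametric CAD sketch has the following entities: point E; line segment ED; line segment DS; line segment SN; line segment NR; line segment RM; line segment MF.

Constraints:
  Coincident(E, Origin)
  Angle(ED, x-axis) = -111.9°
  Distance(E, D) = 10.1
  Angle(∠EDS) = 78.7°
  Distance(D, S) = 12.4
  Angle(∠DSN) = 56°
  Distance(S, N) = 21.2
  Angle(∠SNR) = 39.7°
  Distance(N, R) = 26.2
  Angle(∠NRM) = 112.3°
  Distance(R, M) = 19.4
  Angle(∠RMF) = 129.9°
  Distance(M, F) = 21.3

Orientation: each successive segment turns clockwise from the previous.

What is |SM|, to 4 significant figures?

17.80

∠SNR = 39.7° gives NR at -117.5° from the x-axis; with |NR| = 26.2, R = (-6.697, -17.61). ∠NRM = 112.3° gives RM at 174.8° from the x-axis; with |RM| = 19.4, M = (-26.02, -15.85). Then |SM| = |M − S| = 17.80.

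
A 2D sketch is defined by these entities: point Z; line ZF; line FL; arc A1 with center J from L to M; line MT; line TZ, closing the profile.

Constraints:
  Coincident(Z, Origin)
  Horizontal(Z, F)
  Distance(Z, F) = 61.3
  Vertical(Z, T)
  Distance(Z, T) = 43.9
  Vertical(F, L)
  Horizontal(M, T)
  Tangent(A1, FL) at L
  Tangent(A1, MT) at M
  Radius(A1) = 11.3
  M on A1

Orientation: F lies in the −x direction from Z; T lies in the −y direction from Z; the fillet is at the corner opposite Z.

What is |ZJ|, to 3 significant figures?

59.7

Z is at the origin; ZF is horizontal with |ZF| = 61.3 and F on the −x side, so F = (-61.3, 0.00). Z and T share the same x with |ZT| = 43.9 and T on the −y side, so T = (0.00, -43.9). The virtual corner opposite Z is at (-61.3, -43.9). Since A1 is tangent to FL there, JL ⟂ FL and since A1 is tangent to MT there, JM ⟂ MT, with radius 11.3, so the center J sits 11.3 in from both sides at J = (-50.0, -32.6). Then |ZJ| = |J − Z| = 59.7.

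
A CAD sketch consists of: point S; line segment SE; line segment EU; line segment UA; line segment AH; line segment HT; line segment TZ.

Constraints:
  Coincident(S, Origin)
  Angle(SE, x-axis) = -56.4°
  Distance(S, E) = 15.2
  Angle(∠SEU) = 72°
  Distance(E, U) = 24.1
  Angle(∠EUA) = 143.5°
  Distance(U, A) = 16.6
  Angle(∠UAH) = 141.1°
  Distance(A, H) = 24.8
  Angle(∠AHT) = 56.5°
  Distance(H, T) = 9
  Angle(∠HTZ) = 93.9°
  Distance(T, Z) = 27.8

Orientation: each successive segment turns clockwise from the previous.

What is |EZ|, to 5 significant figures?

42.574

S is at the origin; SE runs at -56.4° with length 15.2, so E = (8.4116, -12.660). ∠SEU = 72.0° gives EU at -164.40° from the x-axis; with |EU| = 24.1, U = (-14.801, -19.141). ∠EUA = 143.5° gives UA at 159.10° from the x-axis; with |UA| = 16.6, A = (-30.308, -13.220). ∠UAH = 141.1° gives AH at 120.20° from the x-axis; with |AH| = 24.8, H = (-42.783, 8.2145). ∠AHT = 56.5° gives HT at -3.3000° from the x-axis; with |HT| = 9.0, T = (-33.798, 7.6964). ∠HTZ = 93.9° gives TZ at -89.400° from the x-axis; with |TZ| = 27.8, Z = (-33.507, -20.102). Then |EZ| = |Z − E| = 42.574.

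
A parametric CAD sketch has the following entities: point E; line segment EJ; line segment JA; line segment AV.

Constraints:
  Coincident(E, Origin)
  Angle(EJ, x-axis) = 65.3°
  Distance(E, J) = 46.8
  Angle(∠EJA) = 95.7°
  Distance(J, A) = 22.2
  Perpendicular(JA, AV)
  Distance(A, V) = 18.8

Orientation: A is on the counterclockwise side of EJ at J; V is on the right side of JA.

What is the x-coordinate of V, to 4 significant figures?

9.922

∠EJA = 95.7°, so JA runs at 65.3° + (180° − 95.7°) = 149.6° from the x-axis; with |JA| = 22.2, A = J + 22.2·(cos 149.6°, sin 149.6°) = (0.4084, 53.75). JA ⟂ AV; with |AV| = 18.8 on the right of JA, V = A + 18.8·(0.5060, 0.8625) = (9.922, 69.97). So V.x = 9.922.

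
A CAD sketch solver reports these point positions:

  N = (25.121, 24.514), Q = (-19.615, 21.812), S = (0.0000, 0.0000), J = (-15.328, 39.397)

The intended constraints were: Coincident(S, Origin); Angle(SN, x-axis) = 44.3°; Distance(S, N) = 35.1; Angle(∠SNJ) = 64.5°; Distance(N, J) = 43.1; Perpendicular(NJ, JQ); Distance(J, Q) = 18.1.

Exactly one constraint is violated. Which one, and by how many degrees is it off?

Perpendicular(NJ, JQ) — off by 6.50°.

S = (0.00, 0.00) ✓; SN at 44.30° ✓; |SN| = 35.10 ✓; ∠SNJ = 64.50° ✓; |NJ| = 43.10 ✓; ∠(NJ, JQ) = 96.50° ✗; |JQ| = 18.10 ✓.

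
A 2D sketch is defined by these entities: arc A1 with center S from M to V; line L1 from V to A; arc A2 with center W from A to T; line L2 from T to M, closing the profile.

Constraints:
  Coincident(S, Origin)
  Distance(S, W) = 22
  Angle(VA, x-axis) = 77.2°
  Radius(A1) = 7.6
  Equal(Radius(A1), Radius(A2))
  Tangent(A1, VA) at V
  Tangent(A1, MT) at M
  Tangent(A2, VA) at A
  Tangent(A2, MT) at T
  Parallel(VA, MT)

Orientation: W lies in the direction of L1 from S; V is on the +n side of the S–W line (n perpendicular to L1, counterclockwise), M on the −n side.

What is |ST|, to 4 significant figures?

23.28

The slot axis is L1's direction at 77.2°, so u = (cos 77.2°, sin 77.2°) = (0.2215, 0.9751) and n = (−sin 77.2°, cos 77.2°) = (-0.9751, 0.2215). S is at the origin and W lies 22.0 along u from S, so W = 22.0·u = (4.874, 21.45). Tangency of A1 to both parallel lines with radius 7.6 puts V and M at S ± 7.6·n: V = (-7.411, 1.684), M = (7.411, -1.684). Equal radii place A and T the same way about W: A = W + 7.6·n = (-2.537, 23.14), T = W − 7.6·n = (12.29, 19.77). Then |ST| = |T − S| = 23.28.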